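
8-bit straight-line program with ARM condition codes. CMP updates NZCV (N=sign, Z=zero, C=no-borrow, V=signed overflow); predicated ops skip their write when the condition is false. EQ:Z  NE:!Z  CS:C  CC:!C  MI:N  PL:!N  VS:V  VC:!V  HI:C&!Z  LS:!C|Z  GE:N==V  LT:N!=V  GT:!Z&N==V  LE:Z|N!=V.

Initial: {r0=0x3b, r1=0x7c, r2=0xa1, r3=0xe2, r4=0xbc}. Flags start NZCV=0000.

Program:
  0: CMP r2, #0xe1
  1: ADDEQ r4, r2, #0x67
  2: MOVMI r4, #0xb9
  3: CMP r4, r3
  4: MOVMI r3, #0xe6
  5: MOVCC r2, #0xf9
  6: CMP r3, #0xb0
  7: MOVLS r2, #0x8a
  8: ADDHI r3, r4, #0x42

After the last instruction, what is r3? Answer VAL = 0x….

[0] flags=1000 → (cmp)
[1] flags=1000 EQ?F → skip
[2] flags=1000 MI?T → r4=0xb9
[3] flags=1000 → (cmp)
[4] flags=1000 MI?T → r3=0xe6
[5] flags=1000 CC?T → r2=0xf9
[6] flags=0010 → (cmp)
[7] flags=0010 LS?F → skip
[8] flags=0010 HI?T → r3=0xfb

VAL = 0xfb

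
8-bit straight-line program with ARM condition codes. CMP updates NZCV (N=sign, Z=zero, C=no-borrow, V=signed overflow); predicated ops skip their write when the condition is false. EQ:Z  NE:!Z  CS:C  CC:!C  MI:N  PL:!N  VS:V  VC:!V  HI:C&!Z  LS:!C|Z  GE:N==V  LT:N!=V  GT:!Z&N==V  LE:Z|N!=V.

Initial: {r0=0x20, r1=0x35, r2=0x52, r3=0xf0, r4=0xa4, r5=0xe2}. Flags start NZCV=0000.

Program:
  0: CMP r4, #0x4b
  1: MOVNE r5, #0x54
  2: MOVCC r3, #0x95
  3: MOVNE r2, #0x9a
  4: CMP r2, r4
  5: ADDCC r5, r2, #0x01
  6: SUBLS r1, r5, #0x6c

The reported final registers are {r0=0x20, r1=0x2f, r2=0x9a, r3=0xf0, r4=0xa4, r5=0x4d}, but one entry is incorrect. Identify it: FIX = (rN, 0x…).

FIX = (r5, 0x9b)

0: ✓ CMP  NZCV=0011
1: ✓ MOVNE  r5←0x54
2: · MOVCC
3: ✓ MOVNE  r2←0x9a
4: ✓ CMP  NZCV=1000
5: ✓ ADDCC  r5←0x9b
6: ✓ SUBLS  r1←0x2f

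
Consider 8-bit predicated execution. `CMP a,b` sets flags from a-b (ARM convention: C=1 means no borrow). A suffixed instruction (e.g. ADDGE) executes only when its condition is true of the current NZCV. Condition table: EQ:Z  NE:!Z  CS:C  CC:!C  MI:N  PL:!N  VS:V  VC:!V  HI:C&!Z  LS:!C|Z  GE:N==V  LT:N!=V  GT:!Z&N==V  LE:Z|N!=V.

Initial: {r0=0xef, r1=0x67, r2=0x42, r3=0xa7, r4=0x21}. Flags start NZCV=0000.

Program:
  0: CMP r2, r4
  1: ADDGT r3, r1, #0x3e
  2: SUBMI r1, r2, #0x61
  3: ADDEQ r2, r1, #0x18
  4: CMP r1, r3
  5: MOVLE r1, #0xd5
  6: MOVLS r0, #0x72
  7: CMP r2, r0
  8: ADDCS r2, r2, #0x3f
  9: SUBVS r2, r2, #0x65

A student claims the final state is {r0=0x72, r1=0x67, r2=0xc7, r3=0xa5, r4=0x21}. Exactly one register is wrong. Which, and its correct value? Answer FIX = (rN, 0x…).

FIX = (r2, 0x42)

[0] flags=0010 → (cmp)
[1] flags=0010 GT?T → r3=0xa5
[2] flags=0010 MI?F → skip
[3] flags=0010 EQ?F → skip
[4] flags=1001 → (cmp)
[5] flags=1001 LE?F → skip
[6] flags=1001 LS?T → r0=0x72
[7] flags=1000 → (cmp)
[8] flags=1000 CS?F → skip
[9] flags=1000 VS?F → skip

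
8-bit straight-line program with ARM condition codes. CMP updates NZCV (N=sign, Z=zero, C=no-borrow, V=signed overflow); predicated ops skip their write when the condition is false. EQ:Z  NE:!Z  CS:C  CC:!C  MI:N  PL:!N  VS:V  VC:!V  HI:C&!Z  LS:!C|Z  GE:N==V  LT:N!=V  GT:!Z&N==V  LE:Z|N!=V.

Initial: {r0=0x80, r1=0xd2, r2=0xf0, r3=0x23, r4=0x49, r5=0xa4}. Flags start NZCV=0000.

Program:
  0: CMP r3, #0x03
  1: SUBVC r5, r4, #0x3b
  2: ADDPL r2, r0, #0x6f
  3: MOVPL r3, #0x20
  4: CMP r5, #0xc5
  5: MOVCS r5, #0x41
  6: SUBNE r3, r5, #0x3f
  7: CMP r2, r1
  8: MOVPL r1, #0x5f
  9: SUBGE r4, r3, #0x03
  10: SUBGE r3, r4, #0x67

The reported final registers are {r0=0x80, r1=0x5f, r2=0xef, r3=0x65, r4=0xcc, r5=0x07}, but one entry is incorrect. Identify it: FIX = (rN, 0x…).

FIX = (r5, 0x0e)

[0] flags=0010 → (cmp)
[1] flags=0010 VC?T → r5=0x0e
[2] flags=0010 PL?T → r2=0xef
[3] flags=0010 PL?T → r3=0x20
[4] flags=0000 → (cmp)
[5] flags=0000 CS?F → skip
[6] flags=0000 NE?T → r3=0xcf
[7] flags=0010 → (cmp)
[8] flags=0010 PL?T → r1=0x5f
[9] flags=0010 GE?T → r4=0xcc
[10] flags=0010 GE?T → r3=0x65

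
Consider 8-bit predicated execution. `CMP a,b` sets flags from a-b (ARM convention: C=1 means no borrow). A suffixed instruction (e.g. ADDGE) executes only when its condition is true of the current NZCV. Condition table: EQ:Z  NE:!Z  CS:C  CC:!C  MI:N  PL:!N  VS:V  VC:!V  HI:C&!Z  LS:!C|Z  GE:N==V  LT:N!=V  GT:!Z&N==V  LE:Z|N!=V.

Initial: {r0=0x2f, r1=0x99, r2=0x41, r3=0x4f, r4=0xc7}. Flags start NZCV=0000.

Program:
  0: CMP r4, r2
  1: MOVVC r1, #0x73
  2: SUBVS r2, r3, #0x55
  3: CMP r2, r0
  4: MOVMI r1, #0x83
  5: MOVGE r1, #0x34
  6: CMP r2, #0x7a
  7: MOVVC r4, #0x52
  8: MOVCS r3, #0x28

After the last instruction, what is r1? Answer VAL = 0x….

[0] flags=1010 → (cmp)
[1] flags=1010 VC?T → r1=0x73
[2] flags=1010 VS?F → skip
[3] flags=0010 → (cmp)
[4] flags=0010 MI?F → skip
[5] flags=0010 GE?T → r1=0x34
[6] flags=1000 → (cmp)
[7] flags=1000 VC?T → r4=0x52
[8] flags=1000 CS?F → skip

VAL = 0x34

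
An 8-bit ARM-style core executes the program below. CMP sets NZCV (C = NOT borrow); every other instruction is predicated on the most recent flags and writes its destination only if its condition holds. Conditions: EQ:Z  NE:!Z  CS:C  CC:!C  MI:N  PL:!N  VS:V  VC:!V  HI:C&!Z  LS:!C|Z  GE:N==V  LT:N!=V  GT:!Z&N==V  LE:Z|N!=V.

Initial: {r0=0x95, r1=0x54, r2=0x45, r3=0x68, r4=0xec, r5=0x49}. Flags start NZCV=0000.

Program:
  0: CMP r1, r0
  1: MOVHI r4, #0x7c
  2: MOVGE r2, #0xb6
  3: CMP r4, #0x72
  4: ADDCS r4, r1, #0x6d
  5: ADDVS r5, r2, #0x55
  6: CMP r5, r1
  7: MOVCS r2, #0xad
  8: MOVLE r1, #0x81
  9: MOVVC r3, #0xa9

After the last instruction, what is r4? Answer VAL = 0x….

VAL = 0xc1

0: ✓ CMP  NZCV=1001
1: · MOVHI
2: ✓ MOVGE  r2←0xb6
3: ✓ CMP  NZCV=0011
4: ✓ ADDCS  r4←0xc1
5: ✓ ADDVS  r5←0x0b
6: ✓ CMP  NZCV=1000
7: · MOVCS
8: ✓ MOVLE  r1←0x81
9: ✓ MOVVC  r3←0xa9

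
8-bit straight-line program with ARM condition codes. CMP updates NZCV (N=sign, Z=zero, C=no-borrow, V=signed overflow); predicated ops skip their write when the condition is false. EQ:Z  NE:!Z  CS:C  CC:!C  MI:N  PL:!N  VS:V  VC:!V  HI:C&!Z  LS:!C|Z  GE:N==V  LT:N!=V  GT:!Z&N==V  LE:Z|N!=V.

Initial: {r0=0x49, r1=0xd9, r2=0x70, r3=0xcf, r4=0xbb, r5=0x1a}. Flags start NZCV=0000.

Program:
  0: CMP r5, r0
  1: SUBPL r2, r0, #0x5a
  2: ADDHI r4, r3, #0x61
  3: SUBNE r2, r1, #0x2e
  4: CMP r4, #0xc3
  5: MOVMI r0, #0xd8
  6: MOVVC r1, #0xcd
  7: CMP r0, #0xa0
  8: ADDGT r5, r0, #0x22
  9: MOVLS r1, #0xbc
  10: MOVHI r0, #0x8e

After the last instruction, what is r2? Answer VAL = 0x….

0: ✓ CMP  NZCV=1000
1: · SUBPL
2: · ADDHI
3: ✓ SUBNE  r2←0xab
4: ✓ CMP  NZCV=1000
5: ✓ MOVMI  r0←0xd8
6: ✓ MOVVC  r1←0xcd
7: ✓ CMP  NZCV=0010
8: ✓ ADDGT  r5←0xfa
9: · MOVLS
10: ✓ MOVHI  r0←0x8e

VAL = 0xab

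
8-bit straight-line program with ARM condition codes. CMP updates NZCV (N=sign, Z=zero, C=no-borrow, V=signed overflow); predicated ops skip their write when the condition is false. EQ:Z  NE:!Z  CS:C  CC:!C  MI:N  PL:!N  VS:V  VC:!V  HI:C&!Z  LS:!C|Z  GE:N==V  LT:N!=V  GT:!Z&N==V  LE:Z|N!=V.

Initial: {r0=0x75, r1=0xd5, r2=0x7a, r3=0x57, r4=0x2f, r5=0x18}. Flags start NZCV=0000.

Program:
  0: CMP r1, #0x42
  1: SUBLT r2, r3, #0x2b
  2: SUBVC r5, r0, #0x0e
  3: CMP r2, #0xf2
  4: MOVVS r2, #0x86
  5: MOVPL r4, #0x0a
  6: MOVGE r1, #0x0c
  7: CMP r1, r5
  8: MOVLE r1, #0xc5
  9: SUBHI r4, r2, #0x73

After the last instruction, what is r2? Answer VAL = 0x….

0: ✓ CMP  NZCV=1010
1: ✓ SUBLT  r2←0x2c
2: ✓ SUBVC  r5←0x67
3: ✓ CMP  NZCV=0000
4: · MOVVS
5: ✓ MOVPL  r4←0x0a
6: ✓ MOVGE  r1←0x0c
7: ✓ CMP  NZCV=1000
8: ✓ MOVLE  r1←0xc5
9: · SUBHI

VAL = 0x2c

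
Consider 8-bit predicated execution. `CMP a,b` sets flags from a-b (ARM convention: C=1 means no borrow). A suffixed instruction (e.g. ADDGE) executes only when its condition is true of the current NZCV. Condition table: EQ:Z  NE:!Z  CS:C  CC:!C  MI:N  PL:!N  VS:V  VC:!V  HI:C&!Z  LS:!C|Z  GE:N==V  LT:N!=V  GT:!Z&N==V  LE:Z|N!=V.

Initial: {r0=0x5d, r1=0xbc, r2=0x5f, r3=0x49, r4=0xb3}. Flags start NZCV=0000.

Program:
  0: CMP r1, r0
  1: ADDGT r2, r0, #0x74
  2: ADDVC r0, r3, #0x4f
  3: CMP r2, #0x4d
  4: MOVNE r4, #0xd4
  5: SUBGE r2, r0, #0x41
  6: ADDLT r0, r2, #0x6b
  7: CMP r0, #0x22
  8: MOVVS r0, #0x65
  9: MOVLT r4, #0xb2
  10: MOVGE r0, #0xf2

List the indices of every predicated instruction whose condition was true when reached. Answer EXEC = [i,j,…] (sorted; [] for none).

EXEC = [4,5,10]

[0] flags=0011 → (cmp)
[1] flags=0011 GT?F → skip
[2] flags=0011 VC?F → skip
[3] flags=0010 → (cmp)
[4] flags=0010 NE?T → r4=0xd4
[5] flags=0010 GE?T → r2=0x1c
[6] flags=0010 LT?F → skip
[7] flags=0010 → (cmp)
[8] flags=0010 VS?F → skip
[9] flags=0010 LT?F → skip
[10] flags=0010 GE?T → r0=0xf2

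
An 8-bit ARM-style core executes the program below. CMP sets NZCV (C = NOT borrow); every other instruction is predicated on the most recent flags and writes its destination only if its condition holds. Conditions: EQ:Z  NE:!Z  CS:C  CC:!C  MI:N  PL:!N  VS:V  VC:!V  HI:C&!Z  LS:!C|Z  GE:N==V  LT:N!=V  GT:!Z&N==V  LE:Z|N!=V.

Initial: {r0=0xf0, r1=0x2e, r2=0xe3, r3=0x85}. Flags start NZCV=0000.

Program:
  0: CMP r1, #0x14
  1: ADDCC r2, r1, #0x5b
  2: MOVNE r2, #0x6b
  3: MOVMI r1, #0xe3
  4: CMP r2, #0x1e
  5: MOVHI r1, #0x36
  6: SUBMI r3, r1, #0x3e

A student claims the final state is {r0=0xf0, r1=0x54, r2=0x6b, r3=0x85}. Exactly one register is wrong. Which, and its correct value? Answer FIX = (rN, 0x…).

0: ✓ CMP  NZCV=0010
1: · ADDCC
2: ✓ MOVNE  r2←0x6b
3: · MOVMI
4: ✓ CMP  NZCV=0010
5: ✓ MOVHI  r1←0x36
6: · SUBMI

FIX = (r1, 0x36)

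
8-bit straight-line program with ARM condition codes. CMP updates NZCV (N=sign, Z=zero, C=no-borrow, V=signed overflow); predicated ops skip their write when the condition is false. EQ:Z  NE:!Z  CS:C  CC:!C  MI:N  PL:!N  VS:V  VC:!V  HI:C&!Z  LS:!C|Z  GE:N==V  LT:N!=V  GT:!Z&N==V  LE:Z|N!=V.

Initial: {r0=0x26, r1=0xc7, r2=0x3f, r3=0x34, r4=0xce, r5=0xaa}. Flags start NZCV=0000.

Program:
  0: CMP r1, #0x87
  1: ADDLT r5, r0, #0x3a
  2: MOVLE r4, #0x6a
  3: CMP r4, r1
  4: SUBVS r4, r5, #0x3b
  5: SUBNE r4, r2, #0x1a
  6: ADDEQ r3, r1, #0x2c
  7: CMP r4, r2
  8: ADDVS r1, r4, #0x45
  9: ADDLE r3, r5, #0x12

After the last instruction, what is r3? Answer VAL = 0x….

VAL = 0xbc

0: ✓ CMP  NZCV=0010
1: · ADDLT
2: · MOVLE
3: ✓ CMP  NZCV=0010
4: · SUBVS
5: ✓ SUBNE  r4←0x25
6: · ADDEQ
7: ✓ CMP  NZCV=1000
8: · ADDVS
9: ✓ ADDLE  r3←0xbc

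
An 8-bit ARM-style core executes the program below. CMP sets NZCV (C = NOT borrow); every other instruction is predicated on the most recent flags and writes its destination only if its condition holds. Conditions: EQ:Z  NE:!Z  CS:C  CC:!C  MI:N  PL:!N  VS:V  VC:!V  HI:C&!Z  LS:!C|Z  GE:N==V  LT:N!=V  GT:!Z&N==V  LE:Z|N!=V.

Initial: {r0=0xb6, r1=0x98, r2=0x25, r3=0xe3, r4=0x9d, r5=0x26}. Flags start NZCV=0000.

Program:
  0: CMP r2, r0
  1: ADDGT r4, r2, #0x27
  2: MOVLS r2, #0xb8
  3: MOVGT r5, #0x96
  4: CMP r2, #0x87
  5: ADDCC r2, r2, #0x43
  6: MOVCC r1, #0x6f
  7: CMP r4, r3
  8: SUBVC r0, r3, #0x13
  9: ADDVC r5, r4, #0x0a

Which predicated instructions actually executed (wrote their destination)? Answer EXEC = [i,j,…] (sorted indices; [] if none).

EXEC = [1,2,3,8,9]

0: ✓ CMP  NZCV=0000
1: ✓ ADDGT  r4←0x4c
2: ✓ MOVLS  r2←0xb8
3: ✓ MOVGT  r5←0x96
4: ✓ CMP  NZCV=0010
5: · ADDCC
6: · MOVCC
7: ✓ CMP  NZCV=0000
8: ✓ SUBVC  r0←0xd0
9: ✓ ADDVC  r5←0x56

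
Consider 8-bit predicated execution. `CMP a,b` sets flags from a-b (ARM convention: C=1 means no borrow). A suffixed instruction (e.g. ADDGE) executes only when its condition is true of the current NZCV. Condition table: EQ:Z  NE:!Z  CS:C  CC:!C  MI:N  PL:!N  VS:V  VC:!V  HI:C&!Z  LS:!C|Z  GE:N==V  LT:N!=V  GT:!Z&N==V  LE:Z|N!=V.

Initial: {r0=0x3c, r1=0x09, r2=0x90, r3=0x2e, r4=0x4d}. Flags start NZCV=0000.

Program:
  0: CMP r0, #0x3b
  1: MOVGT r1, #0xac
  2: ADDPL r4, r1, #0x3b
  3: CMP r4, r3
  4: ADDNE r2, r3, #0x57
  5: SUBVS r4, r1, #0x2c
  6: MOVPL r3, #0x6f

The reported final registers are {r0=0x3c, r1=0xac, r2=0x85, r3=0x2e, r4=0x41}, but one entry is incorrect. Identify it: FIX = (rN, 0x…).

FIX = (r4, 0xe7)

0: ✓ CMP  NZCV=0010
1: ✓ MOVGT  r1←0xac
2: ✓ ADDPL  r4←0xe7
3: ✓ CMP  NZCV=1010
4: ✓ ADDNE  r2←0x85
5: · SUBVS
6: · MOVPL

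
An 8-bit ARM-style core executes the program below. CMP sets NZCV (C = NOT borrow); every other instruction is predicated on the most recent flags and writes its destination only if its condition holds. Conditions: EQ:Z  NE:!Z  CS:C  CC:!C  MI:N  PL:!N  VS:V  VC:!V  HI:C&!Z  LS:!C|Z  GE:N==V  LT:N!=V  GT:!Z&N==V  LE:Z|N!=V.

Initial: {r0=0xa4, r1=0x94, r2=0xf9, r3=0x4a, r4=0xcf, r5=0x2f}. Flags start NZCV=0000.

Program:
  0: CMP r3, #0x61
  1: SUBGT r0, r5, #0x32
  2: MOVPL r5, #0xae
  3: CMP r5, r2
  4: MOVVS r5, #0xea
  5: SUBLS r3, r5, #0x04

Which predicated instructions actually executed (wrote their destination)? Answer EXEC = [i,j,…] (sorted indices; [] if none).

[0] flags=1000 → (cmp)
[1] flags=1000 GT?F → skip
[2] flags=1000 PL?F → skip
[3] flags=0000 → (cmp)
[4] flags=0000 VS?F → skip
[5] flags=0000 LS?T → r3=0x2b

EXEC = [5]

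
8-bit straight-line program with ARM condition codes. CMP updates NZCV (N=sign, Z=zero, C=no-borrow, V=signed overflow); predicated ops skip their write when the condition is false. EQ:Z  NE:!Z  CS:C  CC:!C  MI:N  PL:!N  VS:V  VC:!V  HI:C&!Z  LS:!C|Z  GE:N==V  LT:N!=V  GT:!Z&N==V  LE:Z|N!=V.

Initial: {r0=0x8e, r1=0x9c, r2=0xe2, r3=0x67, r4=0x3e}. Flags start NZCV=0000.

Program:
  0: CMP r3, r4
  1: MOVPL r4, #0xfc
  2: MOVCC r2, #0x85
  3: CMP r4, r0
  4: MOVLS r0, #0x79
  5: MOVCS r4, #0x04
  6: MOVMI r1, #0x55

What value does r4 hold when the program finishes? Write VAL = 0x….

VAL = 0x04

[0] flags=0010 → (cmp)
[1] flags=0010 PL?T → r4=0xfc
[2] flags=0010 CC?F → skip
[3] flags=0010 → (cmp)
[4] flags=0010 LS?F → skip
[5] flags=0010 CS?T → r4=0x04
[6] flags=0010 MI?F → skip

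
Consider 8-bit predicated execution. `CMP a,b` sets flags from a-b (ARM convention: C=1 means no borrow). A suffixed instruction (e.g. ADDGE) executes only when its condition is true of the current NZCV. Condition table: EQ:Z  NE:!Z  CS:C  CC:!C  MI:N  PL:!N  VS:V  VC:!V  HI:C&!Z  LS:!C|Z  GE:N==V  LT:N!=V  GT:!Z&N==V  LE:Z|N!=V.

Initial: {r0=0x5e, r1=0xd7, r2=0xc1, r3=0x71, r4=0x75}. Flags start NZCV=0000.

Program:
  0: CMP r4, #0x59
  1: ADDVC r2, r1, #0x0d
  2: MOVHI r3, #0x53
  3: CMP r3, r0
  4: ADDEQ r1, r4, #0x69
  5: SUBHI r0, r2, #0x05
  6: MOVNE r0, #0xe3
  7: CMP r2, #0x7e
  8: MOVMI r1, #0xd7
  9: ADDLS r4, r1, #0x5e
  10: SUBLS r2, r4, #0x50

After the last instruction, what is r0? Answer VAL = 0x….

VAL = 0xe3

[0] flags=0010 → (cmp)
[1] flags=0010 VC?T → r2=0xe4
[2] flags=0010 HI?T → r3=0x53
[3] flags=1000 → (cmp)
[4] flags=1000 EQ?F → skip
[5] flags=1000 HI?F → skip
[6] flags=1000 NE?T → r0=0xe3
[7] flags=0011 → (cmp)
[8] flags=0011 MI?F → skip
[9] flags=0011 LS?F → skip
[10] flags=0011 LS?F → skip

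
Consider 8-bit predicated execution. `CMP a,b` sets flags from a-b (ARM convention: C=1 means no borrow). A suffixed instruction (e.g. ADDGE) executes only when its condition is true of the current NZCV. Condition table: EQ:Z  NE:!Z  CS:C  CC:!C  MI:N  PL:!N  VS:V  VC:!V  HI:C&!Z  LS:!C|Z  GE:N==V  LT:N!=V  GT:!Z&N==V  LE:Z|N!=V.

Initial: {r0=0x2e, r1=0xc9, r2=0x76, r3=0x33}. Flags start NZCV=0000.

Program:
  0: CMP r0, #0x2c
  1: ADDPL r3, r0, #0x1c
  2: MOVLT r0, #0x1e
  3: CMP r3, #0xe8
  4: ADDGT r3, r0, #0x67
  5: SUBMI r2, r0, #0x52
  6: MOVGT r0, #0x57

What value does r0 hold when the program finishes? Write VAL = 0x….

VAL = 0x57

0: ✓ CMP  NZCV=0010
1: ✓ ADDPL  r3←0x4a
2: · MOVLT
3: ✓ CMP  NZCV=0000
4: ✓ ADDGT  r3←0x95
5: · SUBMI
6: ✓ MOVGT  r0←0x57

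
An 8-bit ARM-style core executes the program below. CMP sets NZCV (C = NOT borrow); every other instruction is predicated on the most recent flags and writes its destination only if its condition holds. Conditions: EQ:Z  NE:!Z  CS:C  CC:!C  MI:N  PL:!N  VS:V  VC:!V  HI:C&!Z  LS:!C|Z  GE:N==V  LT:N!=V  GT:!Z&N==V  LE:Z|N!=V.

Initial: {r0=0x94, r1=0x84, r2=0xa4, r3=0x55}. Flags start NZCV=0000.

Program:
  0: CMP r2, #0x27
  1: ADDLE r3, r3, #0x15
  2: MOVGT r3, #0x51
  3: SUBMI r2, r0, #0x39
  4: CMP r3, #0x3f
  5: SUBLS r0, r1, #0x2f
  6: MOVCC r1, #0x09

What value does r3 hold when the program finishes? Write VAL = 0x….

0: ✓ CMP  NZCV=0011
1: ✓ ADDLE  r3←0x6a
2: · MOVGT
3: · SUBMI
4: ✓ CMP  NZCV=0010
5: · SUBLS
6: · MOVCC

VAL = 0x6a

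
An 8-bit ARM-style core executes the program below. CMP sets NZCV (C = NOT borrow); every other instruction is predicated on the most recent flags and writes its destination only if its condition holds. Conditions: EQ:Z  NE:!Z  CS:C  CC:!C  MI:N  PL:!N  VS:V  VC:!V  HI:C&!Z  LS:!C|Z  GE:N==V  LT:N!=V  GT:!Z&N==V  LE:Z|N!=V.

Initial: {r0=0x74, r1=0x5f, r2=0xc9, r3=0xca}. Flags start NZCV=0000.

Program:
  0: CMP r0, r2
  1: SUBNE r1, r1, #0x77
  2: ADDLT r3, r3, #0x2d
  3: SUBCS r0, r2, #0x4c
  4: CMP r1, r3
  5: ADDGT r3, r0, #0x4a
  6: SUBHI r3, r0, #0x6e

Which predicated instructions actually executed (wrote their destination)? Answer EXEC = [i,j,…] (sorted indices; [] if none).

EXEC = [1,5,6]

0: ✓ CMP  NZCV=1001
1: ✓ SUBNE  r1←0xe8
2: · ADDLT
3: · SUBCS
4: ✓ CMP  NZCV=0010
5: ✓ ADDGT  r3←0xbe
6: ✓ SUBHI  r3←0x06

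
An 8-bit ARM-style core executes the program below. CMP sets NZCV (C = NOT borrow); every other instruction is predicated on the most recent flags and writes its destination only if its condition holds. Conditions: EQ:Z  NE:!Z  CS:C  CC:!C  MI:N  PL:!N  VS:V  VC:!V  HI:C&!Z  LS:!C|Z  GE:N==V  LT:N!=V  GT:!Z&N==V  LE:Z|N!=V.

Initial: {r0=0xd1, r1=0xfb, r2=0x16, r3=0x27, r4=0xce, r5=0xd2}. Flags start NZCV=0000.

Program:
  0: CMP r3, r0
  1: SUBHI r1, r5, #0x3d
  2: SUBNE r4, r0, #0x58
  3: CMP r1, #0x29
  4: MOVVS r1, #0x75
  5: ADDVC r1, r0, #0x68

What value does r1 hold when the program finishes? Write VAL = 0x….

0: ✓ CMP  NZCV=0000
1: · SUBHI
2: ✓ SUBNE  r4←0x79
3: ✓ CMP  NZCV=1010
4: · MOVVS
5: ✓ ADDVC  r1←0x39

VAL = 0x39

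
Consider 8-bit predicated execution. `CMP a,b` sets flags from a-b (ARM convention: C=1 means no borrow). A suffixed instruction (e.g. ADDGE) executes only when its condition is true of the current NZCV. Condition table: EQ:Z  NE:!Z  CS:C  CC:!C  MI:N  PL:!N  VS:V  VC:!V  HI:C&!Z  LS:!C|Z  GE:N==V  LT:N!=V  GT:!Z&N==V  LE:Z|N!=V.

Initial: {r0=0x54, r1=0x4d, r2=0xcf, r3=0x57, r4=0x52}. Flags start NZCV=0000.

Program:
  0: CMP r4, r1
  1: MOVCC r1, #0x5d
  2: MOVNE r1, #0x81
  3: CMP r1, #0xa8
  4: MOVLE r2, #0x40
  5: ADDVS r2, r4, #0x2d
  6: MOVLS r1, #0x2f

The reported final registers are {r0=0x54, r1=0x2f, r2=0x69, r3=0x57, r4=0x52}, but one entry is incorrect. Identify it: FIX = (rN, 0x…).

FIX = (r2, 0x40)

[0] flags=0010 → (cmp)
[1] flags=0010 CC?F → skip
[2] flags=0010 NE?T → r1=0x81
[3] flags=1000 → (cmp)
[4] flags=1000 LE?T → r2=0x40
[5] flags=1000 VS?F → skip
[6] flags=1000 LS?T → r1=0x2f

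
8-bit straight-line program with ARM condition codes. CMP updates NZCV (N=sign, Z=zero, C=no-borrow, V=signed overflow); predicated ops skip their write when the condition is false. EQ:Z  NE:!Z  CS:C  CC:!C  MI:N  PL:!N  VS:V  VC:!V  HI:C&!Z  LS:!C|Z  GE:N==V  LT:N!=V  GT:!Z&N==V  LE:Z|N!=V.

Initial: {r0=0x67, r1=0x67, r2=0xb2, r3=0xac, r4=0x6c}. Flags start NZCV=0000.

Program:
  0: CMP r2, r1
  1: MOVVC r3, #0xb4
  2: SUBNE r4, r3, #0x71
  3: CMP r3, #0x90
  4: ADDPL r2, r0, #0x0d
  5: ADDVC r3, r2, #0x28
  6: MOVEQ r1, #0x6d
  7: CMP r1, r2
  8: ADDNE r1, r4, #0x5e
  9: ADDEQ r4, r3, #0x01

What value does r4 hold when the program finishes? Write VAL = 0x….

VAL = 0x3b

0: ✓ CMP  NZCV=0011
1: · MOVVC
2: ✓ SUBNE  r4←0x3b
3: ✓ CMP  NZCV=0010
4: ✓ ADDPL  r2←0x74
5: ✓ ADDVC  r3←0x9c
6: · MOVEQ
7: ✓ CMP  NZCV=1000
8: ✓ ADDNE  r1←0x99
9: · ADDEQ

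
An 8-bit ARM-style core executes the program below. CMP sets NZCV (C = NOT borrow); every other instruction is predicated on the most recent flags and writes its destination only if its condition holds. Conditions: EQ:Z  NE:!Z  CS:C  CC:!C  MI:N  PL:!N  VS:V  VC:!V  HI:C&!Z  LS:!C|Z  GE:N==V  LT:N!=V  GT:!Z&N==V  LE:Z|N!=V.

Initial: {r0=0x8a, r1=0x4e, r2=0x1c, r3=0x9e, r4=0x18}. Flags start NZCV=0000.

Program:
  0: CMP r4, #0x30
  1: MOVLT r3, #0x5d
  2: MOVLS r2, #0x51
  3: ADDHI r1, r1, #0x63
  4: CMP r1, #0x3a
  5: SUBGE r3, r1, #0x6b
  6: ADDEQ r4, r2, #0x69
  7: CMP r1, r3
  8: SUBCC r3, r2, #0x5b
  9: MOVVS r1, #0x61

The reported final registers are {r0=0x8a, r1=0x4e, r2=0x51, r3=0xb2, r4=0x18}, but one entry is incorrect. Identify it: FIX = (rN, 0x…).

FIX = (r3, 0xf6)

0: ✓ CMP  NZCV=1000
1: ✓ MOVLT  r3←0x5d
2: ✓ MOVLS  r2←0x51
3: · ADDHI
4: ✓ CMP  NZCV=0010
5: ✓ SUBGE  r3←0xe3
6: · ADDEQ
7: ✓ CMP  NZCV=0000
8: ✓ SUBCC  r3←0xf6
9: · MOVVS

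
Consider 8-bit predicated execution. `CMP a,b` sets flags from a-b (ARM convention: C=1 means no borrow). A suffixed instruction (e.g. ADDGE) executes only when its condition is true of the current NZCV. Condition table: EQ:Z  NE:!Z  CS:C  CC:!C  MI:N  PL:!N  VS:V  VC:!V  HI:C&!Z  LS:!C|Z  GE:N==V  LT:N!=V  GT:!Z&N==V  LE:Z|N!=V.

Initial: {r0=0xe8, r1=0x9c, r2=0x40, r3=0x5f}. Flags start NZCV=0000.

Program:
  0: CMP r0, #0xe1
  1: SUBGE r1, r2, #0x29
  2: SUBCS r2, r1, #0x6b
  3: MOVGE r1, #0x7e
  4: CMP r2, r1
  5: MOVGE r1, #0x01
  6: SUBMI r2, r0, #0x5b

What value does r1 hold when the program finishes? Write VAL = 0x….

[0] flags=0010 → (cmp)
[1] flags=0010 GE?T → r1=0x17
[2] flags=0010 CS?T → r2=0xac
[3] flags=0010 GE?T → r1=0x7e
[4] flags=0011 → (cmp)
[5] flags=0011 GE?F → skip
[6] flags=0011 MI?F → skip

VAL = 0x7e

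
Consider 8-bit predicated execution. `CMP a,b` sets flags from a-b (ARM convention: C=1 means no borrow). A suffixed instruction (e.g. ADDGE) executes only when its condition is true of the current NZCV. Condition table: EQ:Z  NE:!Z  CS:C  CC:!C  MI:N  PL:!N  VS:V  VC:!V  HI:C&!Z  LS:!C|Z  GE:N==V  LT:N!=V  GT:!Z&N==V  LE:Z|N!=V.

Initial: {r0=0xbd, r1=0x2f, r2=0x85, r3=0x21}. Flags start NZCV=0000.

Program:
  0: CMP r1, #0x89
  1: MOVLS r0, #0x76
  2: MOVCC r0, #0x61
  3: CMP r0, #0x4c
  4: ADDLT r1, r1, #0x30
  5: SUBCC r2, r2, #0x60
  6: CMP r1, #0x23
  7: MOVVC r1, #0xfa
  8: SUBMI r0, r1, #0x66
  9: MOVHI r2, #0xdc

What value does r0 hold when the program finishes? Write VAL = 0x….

[0] flags=1001 → (cmp)
[1] flags=1001 LS?T → r0=0x76
[2] flags=1001 CC?T → r0=0x61
[3] flags=0010 → (cmp)
[4] flags=0010 LT?F → skip
[5] flags=0010 CC?F → skip
[6] flags=0010 → (cmp)
[7] flags=0010 VC?T → r1=0xfa
[8] flags=0010 MI?F → skip
[9] flags=0010 HI?T → r2=0xdc

VAL = 0x61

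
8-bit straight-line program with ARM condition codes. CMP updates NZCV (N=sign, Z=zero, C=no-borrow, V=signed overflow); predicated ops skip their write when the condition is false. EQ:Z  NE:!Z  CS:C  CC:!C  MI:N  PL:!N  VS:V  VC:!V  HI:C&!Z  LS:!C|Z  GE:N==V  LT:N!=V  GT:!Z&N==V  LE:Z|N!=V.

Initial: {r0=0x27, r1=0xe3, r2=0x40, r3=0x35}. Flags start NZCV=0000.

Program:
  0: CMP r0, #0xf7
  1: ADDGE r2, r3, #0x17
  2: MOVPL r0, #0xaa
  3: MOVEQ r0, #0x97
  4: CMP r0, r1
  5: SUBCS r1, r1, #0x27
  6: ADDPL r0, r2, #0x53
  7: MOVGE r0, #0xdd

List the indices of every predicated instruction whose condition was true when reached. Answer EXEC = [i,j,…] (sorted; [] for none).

EXEC = [1,2]

0: ✓ CMP  NZCV=0000
1: ✓ ADDGE  r2←0x4c
2: ✓ MOVPL  r0←0xaa
3: · MOVEQ
4: ✓ CMP  NZCV=1000
5: · SUBCS
6: · ADDPL
7: · MOVGE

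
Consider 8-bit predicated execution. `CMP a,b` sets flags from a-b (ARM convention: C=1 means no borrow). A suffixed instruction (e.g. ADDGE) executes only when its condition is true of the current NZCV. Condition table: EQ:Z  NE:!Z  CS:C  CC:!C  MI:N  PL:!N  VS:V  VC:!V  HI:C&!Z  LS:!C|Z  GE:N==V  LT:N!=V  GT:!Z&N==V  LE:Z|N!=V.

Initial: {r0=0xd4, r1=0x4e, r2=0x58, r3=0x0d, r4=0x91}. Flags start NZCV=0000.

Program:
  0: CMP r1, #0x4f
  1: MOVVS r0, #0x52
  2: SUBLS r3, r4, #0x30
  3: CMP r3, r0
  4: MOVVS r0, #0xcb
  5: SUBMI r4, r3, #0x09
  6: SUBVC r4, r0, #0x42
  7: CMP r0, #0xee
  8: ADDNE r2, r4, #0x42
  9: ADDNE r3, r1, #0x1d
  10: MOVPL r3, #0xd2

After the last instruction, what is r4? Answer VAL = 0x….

VAL = 0x58

0: ✓ CMP  NZCV=1000
1: · MOVVS
2: ✓ SUBLS  r3←0x61
3: ✓ CMP  NZCV=1001
4: ✓ MOVVS  r0←0xcb
5: ✓ SUBMI  r4←0x58
6: · SUBVC
7: ✓ CMP  NZCV=1000
8: ✓ ADDNE  r2←0x9a
9: ✓ ADDNE  r3←0x6b
10: · MOVPL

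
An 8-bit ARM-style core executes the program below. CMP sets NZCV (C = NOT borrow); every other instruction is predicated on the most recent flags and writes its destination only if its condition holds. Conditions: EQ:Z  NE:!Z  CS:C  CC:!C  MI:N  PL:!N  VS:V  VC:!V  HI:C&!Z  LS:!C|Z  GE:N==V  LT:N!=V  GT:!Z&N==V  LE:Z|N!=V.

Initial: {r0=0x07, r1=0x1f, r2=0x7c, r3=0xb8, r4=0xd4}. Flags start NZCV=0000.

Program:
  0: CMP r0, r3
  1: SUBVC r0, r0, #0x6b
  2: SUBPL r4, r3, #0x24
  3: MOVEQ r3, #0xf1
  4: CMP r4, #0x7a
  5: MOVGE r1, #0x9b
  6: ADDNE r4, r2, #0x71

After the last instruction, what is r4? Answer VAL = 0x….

0: ✓ CMP  NZCV=0000
1: ✓ SUBVC  r0←0x9c
2: ✓ SUBPL  r4←0x94
3: · MOVEQ
4: ✓ CMP  NZCV=0011
5: · MOVGE
6: ✓ ADDNE  r4←0xed

VAL = 0xed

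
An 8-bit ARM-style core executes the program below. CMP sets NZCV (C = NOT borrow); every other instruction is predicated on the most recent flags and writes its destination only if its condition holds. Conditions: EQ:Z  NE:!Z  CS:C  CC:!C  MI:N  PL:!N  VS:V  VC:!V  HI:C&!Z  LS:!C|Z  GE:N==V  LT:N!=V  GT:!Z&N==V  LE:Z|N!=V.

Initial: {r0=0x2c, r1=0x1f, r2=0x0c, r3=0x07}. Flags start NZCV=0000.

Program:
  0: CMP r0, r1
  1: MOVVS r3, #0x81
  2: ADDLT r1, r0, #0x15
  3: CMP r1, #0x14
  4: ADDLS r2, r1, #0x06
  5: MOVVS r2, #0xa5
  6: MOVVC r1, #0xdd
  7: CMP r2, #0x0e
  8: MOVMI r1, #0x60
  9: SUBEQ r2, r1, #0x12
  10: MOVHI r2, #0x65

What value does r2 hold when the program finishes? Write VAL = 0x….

VAL = 0x0c

0: ✓ CMP  NZCV=0010
1: · MOVVS
2: · ADDLT
3: ✓ CMP  NZCV=0010
4: · ADDLS
5: · MOVVS
6: ✓ MOVVC  r1←0xdd
7: ✓ CMP  NZCV=1000
8: ✓ MOVMI  r1←0x60
9: · SUBEQ
10: · MOVHI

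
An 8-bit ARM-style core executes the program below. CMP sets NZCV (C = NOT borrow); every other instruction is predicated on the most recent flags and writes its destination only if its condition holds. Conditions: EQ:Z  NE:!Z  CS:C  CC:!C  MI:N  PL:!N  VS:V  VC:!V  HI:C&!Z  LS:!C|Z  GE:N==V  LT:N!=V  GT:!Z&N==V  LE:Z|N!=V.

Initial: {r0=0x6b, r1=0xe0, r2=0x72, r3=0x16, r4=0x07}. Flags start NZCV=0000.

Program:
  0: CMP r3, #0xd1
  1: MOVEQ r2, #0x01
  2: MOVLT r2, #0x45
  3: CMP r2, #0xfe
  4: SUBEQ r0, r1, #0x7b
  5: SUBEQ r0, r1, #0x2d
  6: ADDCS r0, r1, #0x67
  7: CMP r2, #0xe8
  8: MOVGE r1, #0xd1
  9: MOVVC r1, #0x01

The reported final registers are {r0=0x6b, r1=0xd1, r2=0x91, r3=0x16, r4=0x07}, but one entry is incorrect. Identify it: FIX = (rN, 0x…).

0: ✓ CMP  NZCV=0000
1: · MOVEQ
2: · MOVLT
3: ✓ CMP  NZCV=0000
4: · SUBEQ
5: · SUBEQ
6: · ADDCS
7: ✓ CMP  NZCV=1001
8: ✓ MOVGE  r1←0xd1
9: · MOVVC

FIX = (r2, 0x72)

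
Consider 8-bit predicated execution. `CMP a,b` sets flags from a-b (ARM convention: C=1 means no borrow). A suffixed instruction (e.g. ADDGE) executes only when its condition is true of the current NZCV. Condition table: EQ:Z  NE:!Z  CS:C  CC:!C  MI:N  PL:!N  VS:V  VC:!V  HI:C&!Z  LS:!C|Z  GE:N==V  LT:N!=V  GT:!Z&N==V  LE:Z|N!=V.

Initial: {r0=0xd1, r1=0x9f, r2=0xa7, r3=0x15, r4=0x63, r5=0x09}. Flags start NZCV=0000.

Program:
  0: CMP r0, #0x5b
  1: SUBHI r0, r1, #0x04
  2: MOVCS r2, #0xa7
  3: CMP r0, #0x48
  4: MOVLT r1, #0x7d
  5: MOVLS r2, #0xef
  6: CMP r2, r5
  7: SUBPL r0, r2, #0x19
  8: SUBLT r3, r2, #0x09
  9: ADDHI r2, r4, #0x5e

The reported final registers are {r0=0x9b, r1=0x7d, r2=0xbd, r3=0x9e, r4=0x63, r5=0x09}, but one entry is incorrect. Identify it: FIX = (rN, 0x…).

FIX = (r2, 0xc1)

0: ✓ CMP  NZCV=0011
1: ✓ SUBHI  r0←0x9b
2: ✓ MOVCS  r2←0xa7
3: ✓ CMP  NZCV=0011
4: ✓ MOVLT  r1←0x7d
5: · MOVLS
6: ✓ CMP  NZCV=1010
7: · SUBPL
8: ✓ SUBLT  r3←0x9e
9: ✓ ADDHI  r2←0xc1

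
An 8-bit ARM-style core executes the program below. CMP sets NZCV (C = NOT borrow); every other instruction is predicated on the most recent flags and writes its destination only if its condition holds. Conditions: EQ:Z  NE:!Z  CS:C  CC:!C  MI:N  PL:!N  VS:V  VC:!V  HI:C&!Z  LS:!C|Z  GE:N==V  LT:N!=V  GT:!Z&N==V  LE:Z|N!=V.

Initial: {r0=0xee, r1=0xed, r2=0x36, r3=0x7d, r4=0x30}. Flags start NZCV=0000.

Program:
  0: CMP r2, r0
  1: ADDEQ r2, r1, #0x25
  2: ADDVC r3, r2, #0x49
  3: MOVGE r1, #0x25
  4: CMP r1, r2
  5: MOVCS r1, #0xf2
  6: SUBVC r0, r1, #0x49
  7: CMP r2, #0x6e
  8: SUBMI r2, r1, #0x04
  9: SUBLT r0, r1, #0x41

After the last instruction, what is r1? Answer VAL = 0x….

VAL = 0x25

[0] flags=0000 → (cmp)
[1] flags=0000 EQ?F → skip
[2] flags=0000 VC?T → r3=0x7f
[3] flags=0000 GE?T → r1=0x25
[4] flags=1000 → (cmp)
[5] flags=1000 CS?F → skip
[6] flags=1000 VC?T → r0=0xdc
[7] flags=1000 → (cmp)
[8] flags=1000 MI?T → r2=0x21
[9] flags=1000 LT?T → r0=0xe4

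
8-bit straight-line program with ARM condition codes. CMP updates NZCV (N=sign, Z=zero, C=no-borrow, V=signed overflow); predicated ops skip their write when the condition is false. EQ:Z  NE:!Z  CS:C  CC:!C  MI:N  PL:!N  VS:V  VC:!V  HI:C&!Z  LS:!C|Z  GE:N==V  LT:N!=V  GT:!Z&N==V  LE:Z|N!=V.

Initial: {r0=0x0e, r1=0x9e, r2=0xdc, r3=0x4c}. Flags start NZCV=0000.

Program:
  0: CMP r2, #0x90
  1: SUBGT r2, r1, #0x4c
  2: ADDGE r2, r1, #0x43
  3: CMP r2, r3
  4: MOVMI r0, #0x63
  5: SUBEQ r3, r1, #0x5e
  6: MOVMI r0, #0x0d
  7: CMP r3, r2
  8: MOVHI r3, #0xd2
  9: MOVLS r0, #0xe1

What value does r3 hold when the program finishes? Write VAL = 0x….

VAL = 0x4c

0: ✓ CMP  NZCV=0010
1: ✓ SUBGT  r2←0x52
2: ✓ ADDGE  r2←0xe1
3: ✓ CMP  NZCV=1010
4: ✓ MOVMI  r0←0x63
5: · SUBEQ
6: ✓ MOVMI  r0←0x0d
7: ✓ CMP  NZCV=0000
8: · MOVHI
9: ✓ MOVLS  r0←0xe1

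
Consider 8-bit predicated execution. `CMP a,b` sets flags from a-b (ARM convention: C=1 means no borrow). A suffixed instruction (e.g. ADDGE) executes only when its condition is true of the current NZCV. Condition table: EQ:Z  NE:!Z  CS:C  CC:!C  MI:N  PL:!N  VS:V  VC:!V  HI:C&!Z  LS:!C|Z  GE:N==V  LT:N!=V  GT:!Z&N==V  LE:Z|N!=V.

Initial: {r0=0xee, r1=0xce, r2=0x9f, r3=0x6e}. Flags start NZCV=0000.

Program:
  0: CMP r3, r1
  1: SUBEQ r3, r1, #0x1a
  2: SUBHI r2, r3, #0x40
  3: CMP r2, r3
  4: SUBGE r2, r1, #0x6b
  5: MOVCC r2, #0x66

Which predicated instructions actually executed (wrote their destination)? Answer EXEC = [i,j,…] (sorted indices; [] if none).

0: ✓ CMP  NZCV=1001
1: · SUBEQ
2: · SUBHI
3: ✓ CMP  NZCV=0011
4: · SUBGE
5: · MOVCC

EXEC = []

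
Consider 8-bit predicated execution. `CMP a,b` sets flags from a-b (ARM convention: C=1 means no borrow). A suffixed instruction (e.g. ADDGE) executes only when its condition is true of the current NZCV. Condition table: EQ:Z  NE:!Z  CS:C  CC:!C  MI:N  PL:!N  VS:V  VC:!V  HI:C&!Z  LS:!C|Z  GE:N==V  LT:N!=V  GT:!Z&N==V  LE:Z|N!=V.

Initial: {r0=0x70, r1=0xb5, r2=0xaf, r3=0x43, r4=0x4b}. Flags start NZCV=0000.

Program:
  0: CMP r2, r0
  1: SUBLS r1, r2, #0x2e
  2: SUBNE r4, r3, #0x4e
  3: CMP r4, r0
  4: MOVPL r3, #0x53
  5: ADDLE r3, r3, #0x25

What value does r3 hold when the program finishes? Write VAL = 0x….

VAL = 0x68

[0] flags=0011 → (cmp)
[1] flags=0011 LS?F → skip
[2] flags=0011 NE?T → r4=0xf5
[3] flags=1010 → (cmp)
[4] flags=1010 PL?F → skip
[5] flags=1010 LE?T → r3=0x68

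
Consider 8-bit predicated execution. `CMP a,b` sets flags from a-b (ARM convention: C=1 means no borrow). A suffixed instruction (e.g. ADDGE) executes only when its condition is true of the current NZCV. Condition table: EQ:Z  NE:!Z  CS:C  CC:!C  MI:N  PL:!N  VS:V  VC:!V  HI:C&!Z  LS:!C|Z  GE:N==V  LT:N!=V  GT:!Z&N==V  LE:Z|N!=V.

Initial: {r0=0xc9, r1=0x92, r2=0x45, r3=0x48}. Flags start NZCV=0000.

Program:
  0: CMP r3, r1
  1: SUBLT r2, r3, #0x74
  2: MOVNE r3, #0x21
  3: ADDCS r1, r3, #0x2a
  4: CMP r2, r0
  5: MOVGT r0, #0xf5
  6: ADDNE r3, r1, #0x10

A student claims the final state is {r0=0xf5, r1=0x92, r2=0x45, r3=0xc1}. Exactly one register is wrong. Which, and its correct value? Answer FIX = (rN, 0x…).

[0] flags=1001 → (cmp)
[1] flags=1001 LT?F → skip
[2] flags=1001 NE?T → r3=0x21
[3] flags=1001 CS?F → skip
[4] flags=0000 → (cmp)
[5] flags=0000 GT?T → r0=0xf5
[6] flags=0000 NE?T → r3=0xa2

FIX = (r3, 0xa2)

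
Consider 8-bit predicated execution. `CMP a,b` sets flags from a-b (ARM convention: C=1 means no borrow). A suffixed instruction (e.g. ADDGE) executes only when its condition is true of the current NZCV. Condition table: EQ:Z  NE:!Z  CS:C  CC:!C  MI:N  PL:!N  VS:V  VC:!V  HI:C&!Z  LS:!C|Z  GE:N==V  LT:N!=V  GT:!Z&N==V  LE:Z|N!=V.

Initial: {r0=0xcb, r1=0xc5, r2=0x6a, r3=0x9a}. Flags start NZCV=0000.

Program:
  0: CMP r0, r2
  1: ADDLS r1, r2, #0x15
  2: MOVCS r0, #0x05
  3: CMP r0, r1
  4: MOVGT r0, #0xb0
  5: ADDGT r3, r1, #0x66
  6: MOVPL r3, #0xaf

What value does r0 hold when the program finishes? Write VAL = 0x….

[0] flags=0011 → (cmp)
[1] flags=0011 LS?F → skip
[2] flags=0011 CS?T → r0=0x05
[3] flags=0000 → (cmp)
[4] flags=0000 GT?T → r0=0xb0
[5] flags=0000 GT?T → r3=0x2b
[6] flags=0000 PL?T → r3=0xaf

VAL = 0xb0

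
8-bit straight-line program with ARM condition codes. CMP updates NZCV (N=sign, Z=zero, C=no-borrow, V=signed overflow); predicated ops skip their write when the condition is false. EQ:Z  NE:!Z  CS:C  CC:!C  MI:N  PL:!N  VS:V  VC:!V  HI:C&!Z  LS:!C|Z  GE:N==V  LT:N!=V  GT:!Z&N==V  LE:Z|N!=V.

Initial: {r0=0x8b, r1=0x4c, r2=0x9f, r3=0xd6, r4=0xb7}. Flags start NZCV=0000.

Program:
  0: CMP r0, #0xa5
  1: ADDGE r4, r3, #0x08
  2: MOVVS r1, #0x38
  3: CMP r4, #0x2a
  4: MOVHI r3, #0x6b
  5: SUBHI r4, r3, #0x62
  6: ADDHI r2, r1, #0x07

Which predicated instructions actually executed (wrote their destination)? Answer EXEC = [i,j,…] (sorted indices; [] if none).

EXEC = [4,5,6]

[0] flags=1000 → (cmp)
[1] flags=1000 GE?F → skip
[2] flags=1000 VS?F → skip
[3] flags=1010 → (cmp)
[4] flags=1010 HI?T → r3=0x6b
[5] flags=1010 HI?T → r4=0x09
[6] flags=1010 HI?T → r2=0x53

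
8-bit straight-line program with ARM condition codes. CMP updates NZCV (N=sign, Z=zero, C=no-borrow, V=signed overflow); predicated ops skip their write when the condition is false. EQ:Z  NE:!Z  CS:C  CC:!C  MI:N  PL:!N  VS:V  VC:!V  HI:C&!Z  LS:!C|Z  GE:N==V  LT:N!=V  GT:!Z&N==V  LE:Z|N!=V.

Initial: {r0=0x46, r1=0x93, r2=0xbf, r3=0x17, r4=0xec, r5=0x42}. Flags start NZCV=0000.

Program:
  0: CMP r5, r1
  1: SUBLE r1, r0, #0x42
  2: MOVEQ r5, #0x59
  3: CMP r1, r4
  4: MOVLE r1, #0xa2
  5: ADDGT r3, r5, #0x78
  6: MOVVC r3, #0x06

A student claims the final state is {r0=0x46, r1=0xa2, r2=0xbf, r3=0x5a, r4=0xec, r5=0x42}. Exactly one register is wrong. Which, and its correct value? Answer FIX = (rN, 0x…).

[0] flags=1001 → (cmp)
[1] flags=1001 LE?F → skip
[2] flags=1001 EQ?F → skip
[3] flags=1000 → (cmp)
[4] flags=1000 LE?T → r1=0xa2
[5] flags=1000 GT?F → skip
[6] flags=1000 VC?T → r3=0x06

FIX = (r3, 0x06)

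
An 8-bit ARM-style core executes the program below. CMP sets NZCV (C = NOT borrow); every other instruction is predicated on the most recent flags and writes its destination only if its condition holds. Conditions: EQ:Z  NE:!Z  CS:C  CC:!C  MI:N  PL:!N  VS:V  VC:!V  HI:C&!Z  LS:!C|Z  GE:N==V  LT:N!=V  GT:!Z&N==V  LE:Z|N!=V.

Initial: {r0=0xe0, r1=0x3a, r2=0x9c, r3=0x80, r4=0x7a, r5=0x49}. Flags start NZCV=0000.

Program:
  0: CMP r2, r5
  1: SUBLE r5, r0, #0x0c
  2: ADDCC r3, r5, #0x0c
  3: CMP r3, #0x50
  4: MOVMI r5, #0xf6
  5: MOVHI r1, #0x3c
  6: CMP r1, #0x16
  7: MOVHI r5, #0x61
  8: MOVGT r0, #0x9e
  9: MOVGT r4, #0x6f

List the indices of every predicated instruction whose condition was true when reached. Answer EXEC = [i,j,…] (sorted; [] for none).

EXEC = [1,5,7,8,9]

[0] flags=0011 → (cmp)
[1] flags=0011 LE?T → r5=0xd4
[2] flags=0011 CC?F → skip
[3] flags=0011 → (cmp)
[4] flags=0011 MI?F → skip
[5] flags=0011 HI?T → r1=0x3c
[6] flags=0010 → (cmp)
[7] flags=0010 HI?T → r5=0x61
[8] flags=0010 GT?T → r0=0x9e
[9] flags=0010 GT?T → r4=0x6f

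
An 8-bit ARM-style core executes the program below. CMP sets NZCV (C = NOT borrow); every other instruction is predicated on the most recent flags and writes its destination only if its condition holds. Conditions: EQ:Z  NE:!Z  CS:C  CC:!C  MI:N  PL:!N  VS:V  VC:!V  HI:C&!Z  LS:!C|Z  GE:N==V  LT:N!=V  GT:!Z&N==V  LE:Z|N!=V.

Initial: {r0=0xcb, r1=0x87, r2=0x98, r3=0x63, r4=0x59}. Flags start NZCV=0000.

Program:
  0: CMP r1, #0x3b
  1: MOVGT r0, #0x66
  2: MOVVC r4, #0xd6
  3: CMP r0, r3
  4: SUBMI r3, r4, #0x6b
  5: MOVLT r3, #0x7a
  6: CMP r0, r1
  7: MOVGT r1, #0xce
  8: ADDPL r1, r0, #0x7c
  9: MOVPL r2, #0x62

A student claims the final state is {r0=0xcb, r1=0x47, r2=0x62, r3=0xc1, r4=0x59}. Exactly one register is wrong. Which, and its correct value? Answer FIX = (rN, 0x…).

FIX = (r3, 0x7a)

0: ✓ CMP  NZCV=0011
1: · MOVGT
2: · MOVVC
3: ✓ CMP  NZCV=0011
4: · SUBMI
5: ✓ MOVLT  r3←0x7a
6: ✓ CMP  NZCV=0010
7: ✓ MOVGT  r1←0xce
8: ✓ ADDPL  r1←0x47
9: ✓ MOVPL  r2←0x62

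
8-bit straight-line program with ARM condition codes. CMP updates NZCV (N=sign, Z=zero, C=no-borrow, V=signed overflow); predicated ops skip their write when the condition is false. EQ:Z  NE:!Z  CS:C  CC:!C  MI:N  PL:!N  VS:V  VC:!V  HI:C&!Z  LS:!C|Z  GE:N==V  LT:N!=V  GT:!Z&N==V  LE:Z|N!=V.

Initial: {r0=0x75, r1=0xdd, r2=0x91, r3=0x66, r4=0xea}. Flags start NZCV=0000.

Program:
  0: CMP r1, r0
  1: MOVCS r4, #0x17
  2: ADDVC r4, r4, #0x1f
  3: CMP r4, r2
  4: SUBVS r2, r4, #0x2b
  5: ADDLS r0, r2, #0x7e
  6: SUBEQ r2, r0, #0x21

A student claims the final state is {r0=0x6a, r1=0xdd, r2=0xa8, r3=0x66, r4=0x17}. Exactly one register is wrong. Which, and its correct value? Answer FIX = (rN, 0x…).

FIX = (r2, 0xec)

0: ✓ CMP  NZCV=0011
1: ✓ MOVCS  r4←0x17
2: · ADDVC
3: ✓ CMP  NZCV=1001
4: ✓ SUBVS  r2←0xec
5: ✓ ADDLS  r0←0x6a
6: · SUBEQ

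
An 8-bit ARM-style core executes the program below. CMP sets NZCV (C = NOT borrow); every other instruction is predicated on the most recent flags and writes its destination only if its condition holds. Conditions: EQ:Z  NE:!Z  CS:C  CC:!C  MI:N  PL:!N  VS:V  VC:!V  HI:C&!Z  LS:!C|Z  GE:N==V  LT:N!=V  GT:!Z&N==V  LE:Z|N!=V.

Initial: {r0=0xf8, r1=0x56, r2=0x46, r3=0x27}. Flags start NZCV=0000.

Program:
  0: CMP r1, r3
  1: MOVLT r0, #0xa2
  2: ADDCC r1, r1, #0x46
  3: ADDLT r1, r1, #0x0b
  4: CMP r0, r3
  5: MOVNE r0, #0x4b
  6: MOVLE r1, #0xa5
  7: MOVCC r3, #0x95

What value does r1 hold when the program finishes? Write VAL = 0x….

VAL = 0xa5

0: ✓ CMP  NZCV=0010
1: · MOVLT
2: · ADDCC
3: · ADDLT
4: ✓ CMP  NZCV=1010
5: ✓ MOVNE  r0←0x4b
6: ✓ MOVLE  r1←0xa5
7: · MOVCC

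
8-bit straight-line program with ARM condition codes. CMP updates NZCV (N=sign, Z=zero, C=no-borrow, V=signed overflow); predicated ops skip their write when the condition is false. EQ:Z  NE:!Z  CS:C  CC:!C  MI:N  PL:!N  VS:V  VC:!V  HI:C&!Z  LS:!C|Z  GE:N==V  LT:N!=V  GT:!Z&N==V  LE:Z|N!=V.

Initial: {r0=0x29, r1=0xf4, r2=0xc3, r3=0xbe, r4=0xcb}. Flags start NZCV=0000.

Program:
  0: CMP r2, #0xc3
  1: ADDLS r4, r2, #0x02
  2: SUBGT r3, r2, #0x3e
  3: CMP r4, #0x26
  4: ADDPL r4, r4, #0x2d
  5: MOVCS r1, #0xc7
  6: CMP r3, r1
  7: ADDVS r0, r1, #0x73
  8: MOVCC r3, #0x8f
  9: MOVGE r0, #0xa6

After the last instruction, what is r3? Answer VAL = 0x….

[0] flags=0110 → (cmp)
[1] flags=0110 LS?T → r4=0xc5
[2] flags=0110 GT?F → skip
[3] flags=1010 → (cmp)
[4] flags=1010 PL?F → skip
[5] flags=1010 CS?T → r1=0xc7
[6] flags=1000 → (cmp)
[7] flags=1000 VS?F → skip
[8] flags=1000 CC?T → r3=0x8f
[9] flags=1000 GE?F → skip

VAL = 0x8f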